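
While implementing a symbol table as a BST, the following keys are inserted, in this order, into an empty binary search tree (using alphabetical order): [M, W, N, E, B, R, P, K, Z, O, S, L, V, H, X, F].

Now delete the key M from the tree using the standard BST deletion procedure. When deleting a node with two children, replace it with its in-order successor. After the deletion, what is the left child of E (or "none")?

B

M: root
W: right child of M (depth 1)
N: left child of W (depth 2)
E: left child of M (depth 1)
B: left child of E (depth 2)
R: right child of N (depth 3)
P: left child of R (depth 4)
K: right child of E (depth 2)
Z: right child of W (depth 2)
O: left child of P (depth 5)
S: right child of R (depth 4)
L: right child of K (depth 3)
V: right child of S (depth 5)
H: left child of K (depth 3)
X: left child of Z (depth 3)
F: left child of H (depth 4)

Delete M (two children — replace with in-order successor).
After deletion, E's left child: B.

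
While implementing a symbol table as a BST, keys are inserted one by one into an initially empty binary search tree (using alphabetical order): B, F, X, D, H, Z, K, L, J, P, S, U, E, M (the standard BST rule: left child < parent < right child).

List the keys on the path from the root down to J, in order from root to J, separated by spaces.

Insert B: tree is empty, so B becomes the root.
Insert F: F > B → go right. Place as right child of B.
Insert X: X > B → go right; X > F → go right. Place as right child of F.
Insert D: D > B → go right; D < F → go left. Place as left child of F.
Insert H: H > B → go right; H > F → go right; H < X → go left. Place as left child of X.
Insert Z: Z > B → go right; Z > F → go right; Z > X → go right. Place as right child of X.
Insert K: K > B → go right; K > F → go right; K < X → go left; K > H → go right. Place as right child of H.
Insert L: L > B → go right; L > F → go right; L < X → go left; L > H → go right; L > K → go right. Place as right child of K.
Insert J: J > B → go right; J > F → go right; J < X → go left; J > H → go right; J < K → go left. Place as left child of K.
Insert P: P > B → go right; P > F → go right; P < X → go left; P > H → go right; P > K → go right; P > L → go right. Place as right child of L.
Insert S: S > B → go right; S > F → go right; S < X → go left; S > H → go right; S > K → go right; S > L → go right; S > P → go right. Place as right child of P.
Insert U: U > B → go right; U > F → go right; U < X → go left; U > H → go right; U > K → go right; U > L → go right; U > P → go right; U > S → go right. Place as right child of S.
Insert E: E > B → go right; E < F → go left; E > D → go right. Place as right child of D.
Insert M: M > B → go right; M > F → go right; M < X → go left; M > H → go right; M > K → go right; M > L → go right; M < P → go left. Place as left child of P.

B F X H K J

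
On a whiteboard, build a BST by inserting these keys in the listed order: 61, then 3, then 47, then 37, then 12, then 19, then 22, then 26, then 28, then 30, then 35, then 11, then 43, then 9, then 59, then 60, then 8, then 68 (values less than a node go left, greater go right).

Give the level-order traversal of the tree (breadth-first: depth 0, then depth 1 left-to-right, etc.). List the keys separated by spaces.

Insert 61: tree is empty, so 61 becomes the root.
Insert 3: 3 < 61 → go left. Place as left child of 61.
Insert 47: 47 < 61 → go left; 47 > 3 → go right. Place as right child of 3.
Insert 37: 37 < 61 → go left; 37 > 3 → go right; 37 < 47 → go left. Place as left child of 47.
Insert 12: 12 < 61 → go left; 12 > 3 → go right; 12 < 47 → go left; 12 < 37 → go left. Place as left child of 37.
Insert 19: 19 < 61 → go left; 19 > 3 → go right; 19 < 47 → go left; 19 < 37 → go left; 19 > 12 → go right. Place as right child of 12.
Insert 22: 22 < 61 → go left; 22 > 3 → go right; 22 < 47 → go left; 22 < 37 → go left; 22 > 12 → go right; 22 > 19 → go right. Place as right child of 19.
Insert 26: 26 < 61 → go left; 26 > 3 → go right; 26 < 47 → go left; 26 < 37 → go left; 26 > 12 → go right; 26 > 19 → go right; 26 > 22 → go right. Place as right child of 22.
Insert 28: 28 < 61 → go left; 28 > 3 → go right; 28 < 47 → go left; 28 < 37 → go left; 28 > 12 → go right; 28 > 19 → go right; 28 > 22 → go right; 28 > 26 → go right. Place as right child of 26.
Insert 30: 30 < 61 → go left; 30 > 3 → go right; 30 < 47 → go left; 30 < 37 → go left; 30 > 12 → go right; 30 > 19 → go right; 30 > 22 → go right; 30 > 26 → go right; 30 > 28 → go right. Place as right child of 28.
Insert 35: 35 < 61 → go left; 35 > 3 → go right; 35 < 47 → go left; 35 < 37 → go left; 35 > 12 → go right; 35 > 19 → go right; 35 > 22 → go right; 35 > 26 → go right; 35 > 28 → go right; 35 > 30 → go right. Place as right child of 30.
Insert 11: 11 < 61 → go left; 11 > 3 → go right; 11 < 47 → go left; 11 < 37 → go left; 11 < 12 → go left. Place as left child of 12.
Insert 43: 43 < 61 → go left; 43 > 3 → go right; 43 < 47 → go left; 43 > 37 → go right. Place as right child of 37.
Insert 9: 9 < 61 → go left; 9 > 3 → go right; 9 < 47 → go left; 9 < 37 → go left; 9 < 12 → go left; 9 < 11 → go left. Place as left child of 11.
Insert 59: 59 < 61 → go left; 59 > 3 → go right; 59 > 47 → go right. Place as right child of 47.
Insert 60: 60 < 61 → go left; 60 > 3 → go right; 60 > 47 → go right; 60 > 59 → go right. Place as right child of 59.
Insert 8: 8 < 61 → go left; 8 > 3 → go right; 8 < 47 → go left; 8 < 37 → go left; 8 < 12 → go left; 8 < 11 → go left; 8 < 9 → go left. Place as left child of 9.
Insert 68: 68 > 61 → go right. Place as right child of 61.

61 3 68 47 37 59 12 43 60 11 19 9 22 8 26 28 30 35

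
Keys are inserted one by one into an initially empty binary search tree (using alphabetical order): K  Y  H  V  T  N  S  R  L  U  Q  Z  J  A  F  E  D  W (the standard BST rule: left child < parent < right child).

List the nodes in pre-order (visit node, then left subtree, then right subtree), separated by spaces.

K: root
Y: right child of K (depth 1)
H: left child of K (depth 1)
V: left child of Y (depth 2)
T: left child of V (depth 3)
N: left child of T (depth 4)
S: right child of N (depth 5)
R: left child of S (depth 6)
L: left child of N (depth 5)
U: right child of T (depth 4)
Q: left child of R (depth 7)
Z: right child of Y (depth 2)
J: right child of H (depth 2)
A: left child of H (depth 2)
F: right child of A (depth 3)
E: left child of F (depth 4)
D: left child of E (depth 5)
W: right child of V (depth 3)

K H A F E D J Y V T N L S R Q U W Z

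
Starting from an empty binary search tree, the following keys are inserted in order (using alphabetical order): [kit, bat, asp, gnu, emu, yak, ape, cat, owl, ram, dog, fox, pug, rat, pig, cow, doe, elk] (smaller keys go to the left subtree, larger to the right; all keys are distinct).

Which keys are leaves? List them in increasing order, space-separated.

Insert kit: tree is empty, so kit becomes the root.
Insert bat: bat < kit → go left. Place as left child of kit.
Insert asp: asp < kit → go left; asp < bat → go left. Place as left child of bat.
Insert gnu: gnu < kit → go left; gnu > bat → go right. Place as right child of bat.
Insert emu: emu < kit → go left; emu > bat → go right; emu < gnu → go left. Place as left child of gnu.
Insert yak: yak > kit → go right. Place as right child of kit.
Insert ape: ape < kit → go left; ape < bat → go left; ape < asp → go left. Place as left child of asp.
Insert cat: cat < kit → go left; cat > bat → go right; cat < gnu → go left; cat < emu → go left. Place as left child of emu.
Insert owl: owl > kit → go right; owl < yak → go left. Place as left child of yak.
Insert ram: ram > kit → go right; ram < yak → go left; ram > owl → go right. Place as right child of owl.
Insert dog: dog < kit → go left; dog > bat → go right; dog < gnu → go left; dog < emu → go left; dog > cat → go right. Place as right child of cat.
Insert fox: fox < kit → go left; fox > bat → go right; fox < gnu → go left; fox > emu → go right. Place as right child of emu.
Insert pug: pug > kit → go right; pug < yak → go left; pug > owl → go right; pug < ram → go left. Place as left child of ram.
Insert rat: rat > kit → go right; rat < yak → go left; rat > owl → go right; rat > ram → go right. Place as right child of ram.
Insert pig: pig > kit → go right; pig < yak → go left; pig > owl → go right; pig < ram → go left; pig < pug → go left. Place as left child of pug.
Insert cow: cow < kit → go left; cow > bat → go right; cow < gnu → go left; cow < emu → go left; cow > cat → go right; cow < dog → go left. Place as left child of dog.
Insert doe: doe < kit → go left; doe > bat → go right; doe < gnu → go left; doe < emu → go left; doe > cat → go right; doe < dog → go left; doe > cow → go right. Place as right child of cow.
Insert elk: elk < kit → go left; elk > bat → go right; elk < gnu → go left; elk < emu → go left; elk > cat → go right; elk > dog → go right. Place as right child of dog.

ape doe elk fox pig rat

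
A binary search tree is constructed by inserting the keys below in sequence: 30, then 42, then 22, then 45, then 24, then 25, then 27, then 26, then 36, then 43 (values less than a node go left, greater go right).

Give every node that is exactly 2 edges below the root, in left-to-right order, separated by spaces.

24 36 45

Resulting structure (node: left, right):
  30: L=22, R=42
  42: L=36, R=45
  22: L=–, R=24
  45: L=43, R=–
  24: L=–, R=25
  25: L=–, R=27
  27: L=26, R=–
  26: L=–, R=–
  36: L=–, R=–
  43: L=–, R=–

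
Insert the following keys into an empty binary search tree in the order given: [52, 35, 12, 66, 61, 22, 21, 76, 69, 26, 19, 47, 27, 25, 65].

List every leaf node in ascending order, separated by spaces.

Insert 52: tree is empty, so 52 becomes the root.
Insert 35: 35 < 52 → go left. Place as left child of 52.
Insert 12: 12 < 52 → go left; 12 < 35 → go left. Place as left child of 35.
Insert 66: 66 > 52 → go right. Place as right child of 52.
Insert 61: 61 > 52 → go right; 61 < 66 → go left. Place as left child of 66.
Insert 22: 22 < 52 → go left; 22 < 35 → go left; 22 > 12 → go right. Place as right child of 12.
Insert 21: 21 < 52 → go left; 21 < 35 → go left; 21 > 12 → go right; 21 < 22 → go left. Place as left child of 22.
Insert 76: 76 > 52 → go right; 76 > 66 → go right. Place as right child of 66.
Insert 69: 69 > 52 → go right; 69 > 66 → go right; 69 < 76 → go left. Place as left child of 76.
Insert 26: 26 < 52 → go left; 26 < 35 → go left; 26 > 12 → go right; 26 > 22 → go right. Place as right child of 22.
Insert 19: 19 < 52 → go left; 19 < 35 → go left; 19 > 12 → go right; 19 < 22 → go left; 19 < 21 → go left. Place as left child of 21.
Insert 47: 47 < 52 → go left; 47 > 35 → go right. Place as right child of 35.
Insert 27: 27 < 52 → go left; 27 < 35 → go left; 27 > 12 → go right; 27 > 22 → go right; 27 > 26 → go right. Place as right child of 26.
Insert 25: 25 < 52 → go left; 25 < 35 → go left; 25 > 12 → go right; 25 > 22 → go right; 25 < 26 → go left. Place as left child of 26.
Insert 65: 65 > 52 → go right; 65 < 66 → go left; 65 > 61 → go right. Place as right child of 61.

19 25 27 47 65 69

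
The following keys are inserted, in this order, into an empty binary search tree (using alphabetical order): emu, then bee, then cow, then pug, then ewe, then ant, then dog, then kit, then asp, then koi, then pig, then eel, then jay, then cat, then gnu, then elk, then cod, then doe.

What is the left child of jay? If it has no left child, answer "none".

gnu

emu: root
bee: left child of emu (depth 1)
cow: right child of bee (depth 2)
pug: right child of emu (depth 1)
ewe: left child of pug (depth 2)
ant: left child of bee (depth 2)
dog: right child of cow (depth 3)
kit: right child of ewe (depth 3)
asp: right child of ant (depth 3)
koi: right child of kit (depth 4)
pig: right child of koi (depth 5)
eel: right child of dog (depth 4)
jay: left child of kit (depth 4)
cat: left child of cow (depth 3)
gnu: left child of jay (depth 5)
elk: right child of eel (depth 5)
cod: right child of cat (depth 4)
doe: left child of dog (depth 4)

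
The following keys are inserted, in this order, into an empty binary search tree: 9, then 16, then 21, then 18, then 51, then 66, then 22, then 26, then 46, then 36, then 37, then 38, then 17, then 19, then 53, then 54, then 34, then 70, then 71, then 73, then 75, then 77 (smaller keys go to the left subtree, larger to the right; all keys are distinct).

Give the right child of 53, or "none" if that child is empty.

54

9: root
16: right child of 9 (depth 1)
21: right child of 16 (depth 2)
18: left child of 21 (depth 3)
51: right child of 21 (depth 3)
66: right child of 51 (depth 4)
22: left child of 51 (depth 4)
26: right child of 22 (depth 5)
46: right child of 26 (depth 6)
36: left child of 46 (depth 7)
37: right child of 36 (depth 8)
38: right child of 37 (depth 9)
17: left child of 18 (depth 4)
19: right child of 18 (depth 4)
53: left child of 66 (depth 5)
54: right child of 53 (depth 6)
34: left child of 36 (depth 8)
70: right child of 66 (depth 5)
71: right child of 70 (depth 6)
73: right child of 71 (depth 7)
75: right child of 73 (depth 8)
77: right child of 75 (depth 9)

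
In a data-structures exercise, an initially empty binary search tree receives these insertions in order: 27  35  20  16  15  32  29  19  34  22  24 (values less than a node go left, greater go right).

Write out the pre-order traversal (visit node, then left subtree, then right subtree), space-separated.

27: root
35: right child of 27 (depth 1)
20: left child of 27 (depth 1)
16: left child of 20 (depth 2)
15: left child of 16 (depth 3)
32: left child of 35 (depth 2)
29: left child of 32 (depth 3)
19: right child of 16 (depth 3)
34: right child of 32 (depth 3)
22: right child of 20 (depth 2)
24: right child of 22 (depth 3)

27 20 16 15 19 22 24 35 32 29 34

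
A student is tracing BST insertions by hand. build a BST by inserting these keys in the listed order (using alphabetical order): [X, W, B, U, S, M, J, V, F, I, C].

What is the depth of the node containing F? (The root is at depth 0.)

7

X: root
W: left child of X (depth 1)
B: left child of W (depth 2)
U: right child of B (depth 3)
S: left child of U (depth 4)
M: left child of S (depth 5)
J: left child of M (depth 6)
V: right child of U (depth 4)
F: left child of J (depth 7)
I: right child of F (depth 8)
C: left child of F (depth 8)

Path to F: X → W → B → U → S → M → J → F, which is 7 edges.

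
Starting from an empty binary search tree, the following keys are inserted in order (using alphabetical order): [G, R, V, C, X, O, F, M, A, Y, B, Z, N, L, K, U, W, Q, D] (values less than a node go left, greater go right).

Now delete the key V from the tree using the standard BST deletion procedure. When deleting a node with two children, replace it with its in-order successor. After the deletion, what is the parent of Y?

G: root
R: right child of G (depth 1)
V: right child of R (depth 2)
C: left child of G (depth 1)
X: right child of V (depth 3)
O: left child of R (depth 2)
F: right child of C (depth 2)
M: left child of O (depth 3)
A: left child of C (depth 2)
Y: right child of X (depth 4)
B: right child of A (depth 3)
Z: right child of Y (depth 5)
N: right child of M (depth 4)
L: left child of M (depth 4)
K: left child of L (depth 5)
U: left child of V (depth 3)
W: left child of X (depth 4)
Q: right child of O (depth 3)
D: left child of F (depth 3)

Delete V (two children — replace with in-order successor).
After deletion, Y's parent is X.

X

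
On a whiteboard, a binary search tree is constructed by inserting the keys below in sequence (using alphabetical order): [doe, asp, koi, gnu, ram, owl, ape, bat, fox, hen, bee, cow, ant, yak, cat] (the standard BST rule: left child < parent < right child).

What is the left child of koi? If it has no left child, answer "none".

Insert doe: tree is empty, so doe becomes the root.
Insert asp: asp < doe → go left. Place as left child of doe.
Insert koi: koi > doe → go right. Place as right child of doe.
Insert gnu: gnu > doe → go right; gnu < koi → go left. Place as left child of koi.
Insert ram: ram > doe → go right; ram > koi → go right. Place as right child of koi.
Insert owl: owl > doe → go right; owl > koi → go right; owl < ram → go left. Place as left child of ram.
Insert ape: ape < doe → go left; ape < asp → go left. Place as left child of asp.
Insert bat: bat < doe → go left; bat > asp → go right. Place as right child of asp.
Insert fox: fox > doe → go right; fox < koi → go left; fox < gnu → go left. Place as left child of gnu.
Insert hen: hen > doe → go right; hen < koi → go left; hen > gnu → go right. Place as right child of gnu.
Insert bee: bee < doe → go left; bee > asp → go right; bee > bat → go right. Place as right child of bat.
Insert cow: cow < doe → go left; cow > asp → go right; cow > bat → go right; cow > bee → go right. Place as right child of bee.
Insert ant: ant < doe → go left; ant < asp → go left; ant < ape → go left. Place as left child of ape.
Insert yak: yak > doe → go right; yak > koi → go right; yak > ram → go right. Place as right child of ram.
Insert cat: cat < doe → go left; cat > asp → go right; cat > bat → go right; cat > bee → go right; cat < cow → go left. Place as left child of cow.

gnu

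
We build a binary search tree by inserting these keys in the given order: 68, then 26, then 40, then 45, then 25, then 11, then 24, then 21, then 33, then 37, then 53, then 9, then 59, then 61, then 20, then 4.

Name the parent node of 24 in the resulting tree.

11

Insert 68: tree is empty, so 68 becomes the root.
Insert 26: 26 < 68 → go left. Place as left child of 68.
Insert 40: 40 < 68 → go left; 40 > 26 → go right. Place as right child of 26.
Insert 45: 45 < 68 → go left; 45 > 26 → go right; 45 > 40 → go right. Place as right child of 40.
Insert 25: 25 < 68 → go left; 25 < 26 → go left. Place as left child of 26.
Insert 11: 11 < 68 → go left; 11 < 26 → go left; 11 < 25 → go left. Place as left child of 25.
Insert 24: 24 < 68 → go left; 24 < 26 → go left; 24 < 25 → go left; 24 > 11 → go right. Place as right child of 11.
Insert 21: 21 < 68 → go left; 21 < 26 → go left; 21 < 25 → go left; 21 > 11 → go right; 21 < 24 → go left. Place as left child of 24.
Insert 33: 33 < 68 → go left; 33 > 26 → go right; 33 < 40 → go left. Place as left child of 40.
Insert 37: 37 < 68 → go left; 37 > 26 → go right; 37 < 40 → go left; 37 > 33 → go right. Place as right child of 33.
Insert 53: 53 < 68 → go left; 53 > 26 → go right; 53 > 40 → go right; 53 > 45 → go right. Place as right child of 45.
Insert 9: 9 < 68 → go left; 9 < 26 → go left; 9 < 25 → go left; 9 < 11 → go left. Place as left child of 11.
Insert 59: 59 < 68 → go left; 59 > 26 → go right; 59 > 40 → go right; 59 > 45 → go right; 59 > 53 → go right. Place as right child of 53.
Insert 61: 61 < 68 → go left; 61 > 26 → go right; 61 > 40 → go right; 61 > 45 → go right; 61 > 53 → go right; 61 > 59 → go right. Place as right child of 59.
Insert 20: 20 < 68 → go left; 20 < 26 → go left; 20 < 25 → go left; 20 > 11 → go right; 20 < 24 → go left; 20 < 21 → go left. Place as left child of 21.
Insert 4: 4 < 68 → go left; 4 < 26 → go left; 4 < 25 → go left; 4 < 11 → go left; 4 < 9 → go left. Place as left child of 9.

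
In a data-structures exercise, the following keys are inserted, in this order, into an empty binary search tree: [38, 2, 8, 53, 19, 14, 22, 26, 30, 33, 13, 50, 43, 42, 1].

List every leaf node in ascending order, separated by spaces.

38: root
2: left child of 38 (depth 1)
8: right child of 2 (depth 2)
53: right child of 38 (depth 1)
19: right child of 8 (depth 3)
14: left child of 19 (depth 4)
22: right child of 19 (depth 4)
26: right child of 22 (depth 5)
30: right child of 26 (depth 6)
33: right child of 30 (depth 7)
13: left child of 14 (depth 5)
50: left child of 53 (depth 2)
43: left child of 50 (depth 3)
42: left child of 43 (depth 4)
1: left child of 2 (depth 2)

1 13 33 42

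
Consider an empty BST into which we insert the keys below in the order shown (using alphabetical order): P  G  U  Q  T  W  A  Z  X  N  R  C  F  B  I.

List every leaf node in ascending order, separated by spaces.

B F I R X

Resulting structure (node: left, right):
  P: L=G, R=U
  G: L=A, R=N
  U: L=Q, R=W
  Q: L=–, R=T
  T: L=R, R=–
  W: L=–, R=Z
  A: L=–, R=C
  Z: L=X, R=–
  X: L=–, R=–
  N: L=I, R=–
  R: L=–, R=–
  C: L=B, R=F
  F: L=–, R=–
  B: L=–, R=–
  I: L=–, R=–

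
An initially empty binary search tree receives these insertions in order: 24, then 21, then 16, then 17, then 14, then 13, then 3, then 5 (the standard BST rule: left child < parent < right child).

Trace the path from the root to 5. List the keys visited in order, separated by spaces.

Resulting structure (node: left, right):
  24: L=21, R=–
  21: L=16, R=–
  16: L=14, R=17
  17: L=–, R=–
  14: L=13, R=–
  13: L=3, R=–
  3: L=–, R=5
  5: L=–, R=–

24 21 16 14 13 3 5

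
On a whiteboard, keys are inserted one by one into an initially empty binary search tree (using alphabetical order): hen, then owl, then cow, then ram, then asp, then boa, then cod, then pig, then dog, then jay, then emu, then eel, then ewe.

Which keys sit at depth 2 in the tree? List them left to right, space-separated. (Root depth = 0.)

Insert hen: tree is empty, so hen becomes the root.
Insert owl: owl > hen → go right. Place as right child of hen.
Insert cow: cow < hen → go left. Place as left child of hen.
Insert ram: ram > hen → go right; ram > owl → go right. Place as right child of owl.
Insert asp: asp < hen → go left; asp < cow → go left. Place as left child of cow.
Insert boa: boa < hen → go left; boa < cow → go left; boa > asp → go right. Place as right child of asp.
Insert cod: cod < hen → go left; cod < cow → go left; cod > asp → go right; cod > boa → go right. Place as right child of boa.
Insert pig: pig > hen → go right; pig > owl → go right; pig < ram → go left. Place as left child of ram.
Insert dog: dog < hen → go left; dog > cow → go right. Place as right child of cow.
Insert jay: jay > hen → go right; jay < owl → go left. Place as left child of owl.
Insert emu: emu < hen → go left; emu > cow → go right; emu > dog → go right. Place as right child of dog.
Insert eel: eel < hen → go left; eel > cow → go right; eel > dog → go right; eel < emu → go left. Place as left child of emu.
Insert ewe: ewe < hen → go left; ewe > cow → go right; ewe > dog → go right; ewe > emu → go right. Place as right child of emu.

asp dog jay ram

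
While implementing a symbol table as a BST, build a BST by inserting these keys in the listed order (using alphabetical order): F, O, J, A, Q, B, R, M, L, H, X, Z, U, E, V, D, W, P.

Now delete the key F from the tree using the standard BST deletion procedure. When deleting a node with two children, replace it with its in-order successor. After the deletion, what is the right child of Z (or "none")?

Insert F: tree is empty, so F becomes the root.
Insert O: O > F → go right. Place as right child of F.
Insert J: J > F → go right; J < O → go left. Place as left child of O.
Insert A: A < F → go left. Place as left child of F.
Insert Q: Q > F → go right; Q > O → go right. Place as right child of O.
Insert B: B < F → go left; B > A → go right. Place as right child of A.
Insert R: R > F → go right; R > O → go right; R > Q → go right. Place as right child of Q.
Insert M: M > F → go right; M < O → go left; M > J → go right. Place as right child of J.
Insert L: L > F → go right; L < O → go left; L > J → go right; L < M → go left. Place as left child of M.
Insert H: H > F → go right; H < O → go left; H < J → go left. Place as left child of J.
Insert X: X > F → go right; X > O → go right; X > Q → go right; X > R → go right. Place as right child of R.
Insert Z: Z > F → go right; Z > O → go right; Z > Q → go right; Z > R → go right; Z > X → go right. Place as right child of X.
Insert U: U > F → go right; U > O → go right; U > Q → go right; U > R → go right; U < X → go left. Place as left child of X.
Insert E: E < F → go left; E > A → go right; E > B → go right. Place as right child of B.
Insert V: V > F → go right; V > O → go right; V > Q → go right; V > R → go right; V < X → go left; V > U → go right. Place as right child of U.
Insert D: D < F → go left; D > A → go right; D > B → go right; D < E → go left. Place as left child of E.
Insert W: W > F → go right; W > O → go right; W > Q → go right; W > R → go right; W < X → go left; W > U → go right; W > V → go right. Place as right child of V.
Insert P: P > F → go right; P > O → go right; P < Q → go left. Place as left child of Q.

Delete F (two children — replace with in-order successor).
After deletion, Z's right child: none.

none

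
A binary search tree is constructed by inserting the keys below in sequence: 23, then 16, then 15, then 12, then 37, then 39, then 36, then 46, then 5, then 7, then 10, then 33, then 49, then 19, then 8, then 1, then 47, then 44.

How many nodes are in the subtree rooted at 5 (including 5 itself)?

5

Insert 23: tree is empty, so 23 becomes the root.
Insert 16: 16 < 23 → go left. Place as left child of 23.
Insert 15: 15 < 23 → go left; 15 < 16 → go left. Place as left child of 16.
Insert 12: 12 < 23 → go left; 12 < 16 → go left; 12 < 15 → go left. Place as left child of 15.
Insert 37: 37 > 23 → go right. Place as right child of 23.
Insert 39: 39 > 23 → go right; 39 > 37 → go right. Place as right child of 37.
Insert 36: 36 > 23 → go right; 36 < 37 → go left. Place as left child of 37.
Insert 46: 46 > 23 → go right; 46 > 37 → go right; 46 > 39 → go right. Place as right child of 39.
Insert 5: 5 < 23 → go left; 5 < 16 → go left; 5 < 15 → go left; 5 < 12 → go left. Place as left child of 12.
Insert 7: 7 < 23 → go left; 7 < 16 → go left; 7 < 15 → go left; 7 < 12 → go left; 7 > 5 → go right. Place as right child of 5.
Insert 10: 10 < 23 → go left; 10 < 16 → go left; 10 < 15 → go left; 10 < 12 → go left; 10 > 5 → go right; 10 > 7 → go right. Place as right child of 7.
Insert 33: 33 > 23 → go right; 33 < 37 → go left; 33 < 36 → go left. Place as left child of 36.
Insert 49: 49 > 23 → go right; 49 > 37 → go right; 49 > 39 → go right; 49 > 46 → go right. Place as right child of 46.
Insert 19: 19 < 23 → go left; 19 > 16 → go right. Place as right child of 16.
Insert 8: 8 < 23 → go left; 8 < 16 → go left; 8 < 15 → go left; 8 < 12 → go left; 8 > 5 → go right; 8 > 7 → go right; 8 < 10 → go left. Place as left child of 10.
Insert 1: 1 < 23 → go left; 1 < 16 → go left; 1 < 15 → go left; 1 < 12 → go left; 1 < 5 → go left. Place as left child of 5.
Insert 47: 47 > 23 → go right; 47 > 37 → go right; 47 > 39 → go right; 47 > 46 → go right; 47 < 49 → go left. Place as left child of 49.
Insert 44: 44 > 23 → go right; 44 > 37 → go right; 44 > 39 → go right; 44 < 46 → go left. Place as left child of 46.

Subtree rooted at 5 contains: 5, 1, 7, 10, 8 — 5 nodes.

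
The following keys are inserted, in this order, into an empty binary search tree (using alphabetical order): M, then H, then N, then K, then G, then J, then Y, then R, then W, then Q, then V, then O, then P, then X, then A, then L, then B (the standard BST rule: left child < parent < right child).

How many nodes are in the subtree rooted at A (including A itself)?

M: root
H: left child of M (depth 1)
N: right child of M (depth 1)
K: right child of H (depth 2)
G: left child of H (depth 2)
J: left child of K (depth 3)
Y: right child of N (depth 2)
R: left child of Y (depth 3)
W: right child of R (depth 4)
Q: left child of R (depth 4)
V: left child of W (depth 5)
O: left child of Q (depth 5)
P: right child of O (depth 6)
X: right child of W (depth 5)
A: left child of G (depth 3)
L: right child of K (depth 3)
B: right child of A (depth 4)

Subtree rooted at A contains: A, B — 2 nodes.

2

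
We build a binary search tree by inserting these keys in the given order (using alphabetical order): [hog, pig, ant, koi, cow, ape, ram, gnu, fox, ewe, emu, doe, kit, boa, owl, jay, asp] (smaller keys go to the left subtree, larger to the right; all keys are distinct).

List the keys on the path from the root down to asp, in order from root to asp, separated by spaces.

hog ant cow ape boa asp

Insert hog: tree is empty, so hog becomes the root.
Insert pig: pig > hog → go right. Place as right child of hog.
Insert ant: ant < hog → go left. Place as left child of hog.
Insert koi: koi > hog → go right; koi < pig → go left. Place as left child of pig.
Insert cow: cow < hog → go left; cow > ant → go right. Place as right child of ant.
Insert ape: ape < hog → go left; ape > ant → go right; ape < cow → go left. Place as left child of cow.
Insert ram: ram > hog → go right; ram > pig → go right. Place as right child of pig.
Insert gnu: gnu < hog → go left; gnu > ant → go right; gnu > cow → go right. Place as right child of cow.
Insert fox: fox < hog → go left; fox > ant → go right; fox > cow → go right; fox < gnu → go left. Place as left child of gnu.
Insert ewe: ewe < hog → go left; ewe > ant → go right; ewe > cow → go right; ewe < gnu → go left; ewe < fox → go left. Place as left child of fox.
Insert emu: emu < hog → go left; emu > ant → go right; emu > cow → go right; emu < gnu → go left; emu < fox → go left; emu < ewe → go left. Place as left child of ewe.
Insert doe: doe < hog → go left; doe > ant → go right; doe > cow → go right; doe < gnu → go left; doe < fox → go left; doe < ewe → go left; doe < emu → go left. Place as left child of emu.
Insert kit: kit > hog → go right; kit < pig → go left; kit < koi → go left. Place as left child of koi.
Insert boa: boa < hog → go left; boa > ant → go right; boa < cow → go left; boa > ape → go right. Place as right child of ape.
Insert owl: owl > hog → go right; owl < pig → go left; owl > koi → go right. Place as right child of koi.
Insert jay: jay > hog → go right; jay < pig → go left; jay < koi → go left; jay < kit → go left. Place as left child of kit.
Insert asp: asp < hog → go left; asp > ant → go right; asp < cow → go left; asp > ape → go right; asp < boa → go left. Place as left child of boa.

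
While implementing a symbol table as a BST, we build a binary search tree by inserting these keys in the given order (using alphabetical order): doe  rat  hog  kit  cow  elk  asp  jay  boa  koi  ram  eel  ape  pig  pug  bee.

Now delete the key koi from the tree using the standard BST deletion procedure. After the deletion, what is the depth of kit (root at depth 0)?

3

Insert doe: tree is empty, so doe becomes the root.
Insert rat: rat > doe → go right. Place as right child of doe.
Insert hog: hog > doe → go right; hog < rat → go left. Place as left child of rat.
Insert kit: kit > doe → go right; kit < rat → go left; kit > hog → go right. Place as right child of hog.
Insert cow: cow < doe → go left. Place as left child of doe.
Insert elk: elk > doe → go right; elk < rat → go left; elk < hog → go left. Place as left child of hog.
Insert asp: asp < doe → go left; asp < cow → go left. Place as left child of cow.
Insert jay: jay > doe → go right; jay < rat → go left; jay > hog → go right; jay < kit → go left. Place as left child of kit.
Insert boa: boa < doe → go left; boa < cow → go left; boa > asp → go right. Place as right child of asp.
Insert koi: koi > doe → go right; koi < rat → go left; koi > hog → go right; koi > kit → go right. Place as right child of kit.
Insert ram: ram > doe → go right; ram < rat → go left; ram > hog → go right; ram > kit → go right; ram > koi → go right. Place as right child of koi.
Insert eel: eel > doe → go right; eel < rat → go left; eel < hog → go left; eel < elk → go left. Place as left child of elk.
Insert ape: ape < doe → go left; ape < cow → go left; ape < asp → go left. Place as left child of asp.
Insert pig: pig > doe → go right; pig < rat → go left; pig > hog → go right; pig > kit → go right; pig > koi → go right; pig < ram → go left. Place as left child of ram.
Insert pug: pug > doe → go right; pug < rat → go left; pug > hog → go right; pug > kit → go right; pug > koi → go right; pug < ram → go left; pug > pig → go right. Place as right child of pig.
Insert bee: bee < doe → go left; bee < cow → go left; bee > asp → go right; bee < boa → go left. Place as left child of boa.

Delete koi (at most one child — splice it out).
After deletion, path to kit: doe → rat → hog → kit.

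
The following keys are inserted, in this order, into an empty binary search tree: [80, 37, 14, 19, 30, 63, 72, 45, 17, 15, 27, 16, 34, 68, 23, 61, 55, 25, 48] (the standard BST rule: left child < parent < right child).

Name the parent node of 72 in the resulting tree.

63

Insert 80: tree is empty, so 80 becomes the root.
Insert 37: 37 < 80 → go left. Place as left child of 80.
Insert 14: 14 < 80 → go left; 14 < 37 → go left. Place as left child of 37.
Insert 19: 19 < 80 → go left; 19 < 37 → go left; 19 > 14 → go right. Place as right child of 14.
Insert 30: 30 < 80 → go left; 30 < 37 → go left; 30 > 14 → go right; 30 > 19 → go right. Place as right child of 19.
Insert 63: 63 < 80 → go left; 63 > 37 → go right. Place as right child of 37.
Insert 72: 72 < 80 → go left; 72 > 37 → go right; 72 > 63 → go right. Place as right child of 63.
Insert 45: 45 < 80 → go left; 45 > 37 → go right; 45 < 63 → go left. Place as left child of 63.
Insert 17: 17 < 80 → go left; 17 < 37 → go left; 17 > 14 → go right; 17 < 19 → go left. Place as left child of 19.
Insert 15: 15 < 80 → go left; 15 < 37 → go left; 15 > 14 → go right; 15 < 19 → go left; 15 < 17 → go left. Place as left child of 17.
Insert 27: 27 < 80 → go left; 27 < 37 → go left; 27 > 14 → go right; 27 > 19 → go right; 27 < 30 → go left. Place as left child of 30.
Insert 16: 16 < 80 → go left; 16 < 37 → go left; 16 > 14 → go right; 16 < 19 → go left; 16 < 17 → go left; 16 > 15 → go right. Place as right child of 15.
Insert 34: 34 < 80 → go left; 34 < 37 → go left; 34 > 14 → go right; 34 > 19 → go right; 34 > 30 → go right. Place as right child of 30.
Insert 68: 68 < 80 → go left; 68 > 37 → go right; 68 > 63 → go right; 68 < 72 → go left. Place as left child of 72.
Insert 23: 23 < 80 → go left; 23 < 37 → go left; 23 > 14 → go right; 23 > 19 → go right; 23 < 30 → go left; 23 < 27 → go left. Place as left child of 27.
Insert 61: 61 < 80 → go left; 61 > 37 → go right; 61 < 63 → go left; 61 > 45 → go right. Place as right child of 45.
Insert 55: 55 < 80 → go left; 55 > 37 → go right; 55 < 63 → go left; 55 > 45 → go right; 55 < 61 → go left. Place as left child of 61.
Insert 25: 25 < 80 → go left; 25 < 37 → go left; 25 > 14 → go right; 25 > 19 → go right; 25 < 30 → go left; 25 < 27 → go left; 25 > 23 → go right. Place as right child of 23.
Insert 48: 48 < 80 → go left; 48 > 37 → go right; 48 < 63 → go left; 48 > 45 → go right; 48 < 61 → go left; 48 < 55 → go left. Place as left child of 55.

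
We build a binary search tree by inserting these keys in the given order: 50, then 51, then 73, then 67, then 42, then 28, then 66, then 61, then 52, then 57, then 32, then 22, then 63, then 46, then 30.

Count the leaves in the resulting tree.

5

Insert 50: tree is empty, so 50 becomes the root.
Insert 51: 51 > 50 → go right. Place as right child of 50.
Insert 73: 73 > 50 → go right; 73 > 51 → go right. Place as right child of 51.
Insert 67: 67 > 50 → go right; 67 > 51 → go right; 67 < 73 → go left. Place as left child of 73.
Insert 42: 42 < 50 → go left. Place as left child of 50.
Insert 28: 28 < 50 → go left; 28 < 42 → go left. Place as left child of 42.
Insert 66: 66 > 50 → go right; 66 > 51 → go right; 66 < 73 → go left; 66 < 67 → go left. Place as left child of 67.
Insert 61: 61 > 50 → go right; 61 > 51 → go right; 61 < 73 → go left; 61 < 67 → go left; 61 < 66 → go left. Place as left child of 66.
Insert 52: 52 > 50 → go right; 52 > 51 → go right; 52 < 73 → go left; 52 < 67 → go left; 52 < 66 → go left; 52 < 61 → go left. Place as left child of 61.
Insert 57: 57 > 50 → go right; 57 > 51 → go right; 57 < 73 → go left; 57 < 67 → go left; 57 < 66 → go left; 57 < 61 → go left; 57 > 52 → go right. Place as right child of 52.
Insert 32: 32 < 50 → go left; 32 < 42 → go left; 32 > 28 → go right. Place as right child of 28.
Insert 22: 22 < 50 → go left; 22 < 42 → go left; 22 < 28 → go left. Place as left child of 28.
Insert 63: 63 > 50 → go right; 63 > 51 → go right; 63 < 73 → go left; 63 < 67 → go left; 63 < 66 → go left; 63 > 61 → go right. Place as right child of 61.
Insert 46: 46 < 50 → go left; 46 > 42 → go right. Place as right child of 42.
Insert 30: 30 < 50 → go left; 30 < 42 → go left; 30 > 28 → go right; 30 < 32 → go left. Place as left child of 32.

Leaves: 22, 30, 46, 57, 63 — 5 in total.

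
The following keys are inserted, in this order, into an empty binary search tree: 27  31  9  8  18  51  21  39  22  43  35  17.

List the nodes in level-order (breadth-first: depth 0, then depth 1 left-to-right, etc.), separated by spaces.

27 9 31 8 18 51 17 21 39 22 35 43

27: root
31: right child of 27 (depth 1)
9: left child of 27 (depth 1)
8: left child of 9 (depth 2)
18: right child of 9 (depth 2)
51: right child of 31 (depth 2)
21: right child of 18 (depth 3)
39: left child of 51 (depth 3)
22: right child of 21 (depth 4)
43: right child of 39 (depth 4)
35: left child of 39 (depth 4)
17: left child of 18 (depth 3)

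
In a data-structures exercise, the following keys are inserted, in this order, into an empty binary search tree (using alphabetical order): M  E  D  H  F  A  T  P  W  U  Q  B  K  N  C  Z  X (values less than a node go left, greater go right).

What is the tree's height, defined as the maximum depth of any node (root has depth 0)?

5

M: root
E: left child of M (depth 1)
D: left child of E (depth 2)
H: right child of E (depth 2)
F: left child of H (depth 3)
A: left child of D (depth 3)
T: right child of M (depth 1)
P: left child of T (depth 2)
W: right child of T (depth 2)
U: left child of W (depth 3)
Q: right child of P (depth 3)
B: right child of A (depth 4)
K: right child of H (depth 3)
N: left child of P (depth 3)
C: right child of B (depth 5)
Z: right child of W (depth 3)
X: left child of Z (depth 4)

The deepest node is C at depth 5.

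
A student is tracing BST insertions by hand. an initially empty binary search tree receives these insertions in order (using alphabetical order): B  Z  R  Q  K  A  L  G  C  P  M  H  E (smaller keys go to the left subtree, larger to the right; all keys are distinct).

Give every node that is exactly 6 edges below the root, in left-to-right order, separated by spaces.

B: root
Z: right child of B (depth 1)
R: left child of Z (depth 2)
Q: left child of R (depth 3)
K: left child of Q (depth 4)
A: left child of B (depth 1)
L: right child of K (depth 5)
G: left child of K (depth 5)
C: left child of G (depth 6)
P: right child of L (depth 6)
M: left child of P (depth 7)
H: right child of G (depth 6)
E: right child of C (depth 7)

C H P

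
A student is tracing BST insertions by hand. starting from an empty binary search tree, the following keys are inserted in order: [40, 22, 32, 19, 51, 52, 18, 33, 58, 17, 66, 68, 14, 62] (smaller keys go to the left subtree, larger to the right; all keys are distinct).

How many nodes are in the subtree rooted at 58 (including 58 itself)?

4

40: root
22: left child of 40 (depth 1)
32: right child of 22 (depth 2)
19: left child of 22 (depth 2)
51: right child of 40 (depth 1)
52: right child of 51 (depth 2)
18: left child of 19 (depth 3)
33: right child of 32 (depth 3)
58: right child of 52 (depth 3)
17: left child of 18 (depth 4)
66: right child of 58 (depth 4)
68: right child of 66 (depth 5)
14: left child of 17 (depth 5)
62: left child of 66 (depth 5)

Subtree rooted at 58 contains: 58, 66, 62, 68 — 4 nodes.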